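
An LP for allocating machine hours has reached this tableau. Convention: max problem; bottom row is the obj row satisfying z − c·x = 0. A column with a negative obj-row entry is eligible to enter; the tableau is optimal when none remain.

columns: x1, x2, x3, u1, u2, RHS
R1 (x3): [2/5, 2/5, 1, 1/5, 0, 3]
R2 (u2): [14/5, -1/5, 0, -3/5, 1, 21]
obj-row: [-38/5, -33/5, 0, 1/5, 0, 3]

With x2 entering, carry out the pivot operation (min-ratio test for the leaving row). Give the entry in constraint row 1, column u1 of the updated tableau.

1/2

Ratio test on column x2 — row 1: 3/(2/5) = 15/2; row 2: entry -1/5 ≤ 0. Minimum is 15/2 at row 1 (x3 leaves); pivot element 2/5.
Divide row 1 by 2/5; eliminate column x2 from the other rows.
In the new row 1, the u1 entry is the old entry divided by the pivot: (1/5)/(2/5) = 1/2.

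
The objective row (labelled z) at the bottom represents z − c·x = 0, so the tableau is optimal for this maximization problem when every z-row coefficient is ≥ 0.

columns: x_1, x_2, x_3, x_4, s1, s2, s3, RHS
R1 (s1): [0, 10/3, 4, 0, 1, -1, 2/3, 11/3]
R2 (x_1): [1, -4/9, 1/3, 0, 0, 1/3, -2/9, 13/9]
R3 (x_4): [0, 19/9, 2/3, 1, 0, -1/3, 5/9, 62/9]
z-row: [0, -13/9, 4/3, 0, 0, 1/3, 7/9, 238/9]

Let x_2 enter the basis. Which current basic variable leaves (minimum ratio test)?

Column x_2 entries and ratios — s1: (11/3)/(10/3) = 11/10; x_1: -4/9 ≤ 0, skip; x_4: (62/9)/(19/9) = 62/19.
Smallest ratio is 11/10 in the row of s1, so s1 leaves.

s1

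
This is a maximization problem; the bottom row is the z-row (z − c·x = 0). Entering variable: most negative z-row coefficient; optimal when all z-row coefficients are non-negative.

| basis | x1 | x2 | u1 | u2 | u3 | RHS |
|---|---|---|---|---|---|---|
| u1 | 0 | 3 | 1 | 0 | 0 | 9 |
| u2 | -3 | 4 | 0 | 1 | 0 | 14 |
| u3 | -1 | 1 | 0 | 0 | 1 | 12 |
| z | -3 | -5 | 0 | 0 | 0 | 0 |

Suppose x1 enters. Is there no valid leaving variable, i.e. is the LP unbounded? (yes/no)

yes

Every constraint-row entry in column x1 is ≤ 0, so increasing x1 is unbounded.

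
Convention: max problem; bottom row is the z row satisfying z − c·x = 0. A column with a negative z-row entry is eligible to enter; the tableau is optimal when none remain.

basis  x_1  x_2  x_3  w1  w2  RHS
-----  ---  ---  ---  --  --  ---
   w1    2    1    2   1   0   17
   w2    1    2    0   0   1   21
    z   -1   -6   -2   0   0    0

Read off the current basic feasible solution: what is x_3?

x_3 is not in the basis, so in the current basic feasible solution x_3 = 0.

0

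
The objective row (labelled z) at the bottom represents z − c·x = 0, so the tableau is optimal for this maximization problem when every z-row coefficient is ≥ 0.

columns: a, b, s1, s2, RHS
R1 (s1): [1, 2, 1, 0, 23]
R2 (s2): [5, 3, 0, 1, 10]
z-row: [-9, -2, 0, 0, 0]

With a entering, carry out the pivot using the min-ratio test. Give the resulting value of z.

18

Ratio test on column a — row 1: 23/1 = 23; row 2: 10/5 = 2. Minimum is 2 at row 2 (s2 leaves); pivot element 5.
Pivot on row 2; the z-row RHS becomes 0 − (-9)·2 = 18.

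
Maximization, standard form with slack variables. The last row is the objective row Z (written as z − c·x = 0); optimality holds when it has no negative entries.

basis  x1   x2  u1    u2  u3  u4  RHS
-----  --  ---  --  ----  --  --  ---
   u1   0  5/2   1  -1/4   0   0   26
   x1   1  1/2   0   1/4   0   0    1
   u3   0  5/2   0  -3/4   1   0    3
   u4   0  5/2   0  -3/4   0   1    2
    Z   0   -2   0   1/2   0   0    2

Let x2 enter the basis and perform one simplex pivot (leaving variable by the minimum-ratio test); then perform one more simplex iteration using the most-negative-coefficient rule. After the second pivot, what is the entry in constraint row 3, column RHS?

Ratio test on column x2 — row 1: 26/(5/2) = 52/5; row 2: 1/(1/2) = 2; row 3: 3/(5/2) = 6/5; row 4: 2/(5/2) = 4/5. Minimum is 4/5 at row 4 (u4 leaves); pivot element 5/2.
Divide row 4 by 5/2; eliminate column x2 from the other rows.
Second iteration: most negative Z-row entry is -1/10 in column u2, so u2 enters.
Ratio test on column u2 — row 1: 24/(1/2) = 48; row 2: (3/5)/(2/5) = 3/2; row 3: entry 0 ≤ 0; row 4: entry -3/10 ≤ 0. Minimum is 3/2 at row 2 (x1 leaves); pivot element 2/5.
Divide row 2 by 2/5; eliminate column u2 from the other rows.
After both pivots, the entry at constraint row 3, column RHS is 1.

1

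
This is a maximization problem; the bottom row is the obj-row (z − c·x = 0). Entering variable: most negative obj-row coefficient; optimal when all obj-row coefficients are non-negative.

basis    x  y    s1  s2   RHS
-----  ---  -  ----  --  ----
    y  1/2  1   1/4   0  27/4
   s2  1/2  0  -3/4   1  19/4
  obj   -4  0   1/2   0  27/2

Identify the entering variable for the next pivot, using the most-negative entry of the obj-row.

x

Negative obj-row entries: x: -4.
The most negative is -4 in column x, so x enters.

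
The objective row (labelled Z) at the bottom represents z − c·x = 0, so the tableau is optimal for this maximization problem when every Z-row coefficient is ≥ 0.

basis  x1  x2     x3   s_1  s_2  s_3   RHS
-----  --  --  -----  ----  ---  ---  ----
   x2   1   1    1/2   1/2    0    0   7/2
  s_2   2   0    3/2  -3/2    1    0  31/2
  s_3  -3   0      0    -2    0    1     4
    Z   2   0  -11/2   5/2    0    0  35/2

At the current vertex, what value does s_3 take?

4

s_3 is basic (row 3); its value is the RHS of that row, 4.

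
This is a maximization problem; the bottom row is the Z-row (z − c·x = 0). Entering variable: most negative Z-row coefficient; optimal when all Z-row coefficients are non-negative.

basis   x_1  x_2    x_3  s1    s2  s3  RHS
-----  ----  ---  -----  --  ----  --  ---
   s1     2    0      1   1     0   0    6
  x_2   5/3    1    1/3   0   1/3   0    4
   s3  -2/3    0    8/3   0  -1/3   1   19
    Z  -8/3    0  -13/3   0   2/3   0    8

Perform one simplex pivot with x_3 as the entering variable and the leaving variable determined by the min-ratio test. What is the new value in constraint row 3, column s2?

Ratio test on column x_3 — row 1: 6/1 = 6; row 2: 4/(1/3) = 12; row 3: 19/(8/3) = 57/8. Minimum is 6 at row 1 (s1 leaves); pivot element 1.
Divide row 1 by 1; eliminate column x_3 from the other rows.
Row 3 update in column s2: -1/3 − (8/3)·0 = -1/3.

-1/3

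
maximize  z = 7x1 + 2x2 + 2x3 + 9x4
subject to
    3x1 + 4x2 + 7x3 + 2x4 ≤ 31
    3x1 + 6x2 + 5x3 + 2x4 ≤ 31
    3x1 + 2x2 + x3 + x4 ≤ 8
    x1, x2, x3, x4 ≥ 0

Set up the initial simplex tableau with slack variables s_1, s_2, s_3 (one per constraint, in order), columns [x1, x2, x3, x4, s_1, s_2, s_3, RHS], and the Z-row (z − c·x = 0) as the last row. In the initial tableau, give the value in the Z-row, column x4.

The Z-row carries the negated objective coefficients: the x4 entry is -9.

-9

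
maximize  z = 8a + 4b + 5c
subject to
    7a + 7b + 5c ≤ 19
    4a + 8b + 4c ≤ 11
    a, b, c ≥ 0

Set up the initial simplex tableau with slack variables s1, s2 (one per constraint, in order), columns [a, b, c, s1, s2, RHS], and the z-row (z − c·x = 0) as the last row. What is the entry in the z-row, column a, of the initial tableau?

-8

The z-row carries the negated objective coefficients: the a entry is -8.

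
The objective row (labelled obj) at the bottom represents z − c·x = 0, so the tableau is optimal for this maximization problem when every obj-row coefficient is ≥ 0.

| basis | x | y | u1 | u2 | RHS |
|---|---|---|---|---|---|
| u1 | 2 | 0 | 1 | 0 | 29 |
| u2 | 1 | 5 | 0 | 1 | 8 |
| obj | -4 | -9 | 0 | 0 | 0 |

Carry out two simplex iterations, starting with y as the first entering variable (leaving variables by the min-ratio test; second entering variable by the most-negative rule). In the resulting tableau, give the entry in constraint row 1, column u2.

Ratio test on column y — row 1: entry 0 ≤ 0; row 2: 8/5 = 8/5. Minimum is 8/5 at row 2 (u2 leaves); pivot element 5.
Divide row 2 by 5; eliminate column y from the other rows.
Second iteration: most negative obj-row entry is -11/5 in column x, so x enters.
Ratio test on column x — row 1: 29/2 = 29/2; row 2: (8/5)/(1/5) = 8. Minimum is 8 at row 2 (y leaves); pivot element 1/5.
Divide row 2 by 1/5; eliminate column x from the other rows.
After both pivots, the entry at constraint row 1, column u2 is -2.

-2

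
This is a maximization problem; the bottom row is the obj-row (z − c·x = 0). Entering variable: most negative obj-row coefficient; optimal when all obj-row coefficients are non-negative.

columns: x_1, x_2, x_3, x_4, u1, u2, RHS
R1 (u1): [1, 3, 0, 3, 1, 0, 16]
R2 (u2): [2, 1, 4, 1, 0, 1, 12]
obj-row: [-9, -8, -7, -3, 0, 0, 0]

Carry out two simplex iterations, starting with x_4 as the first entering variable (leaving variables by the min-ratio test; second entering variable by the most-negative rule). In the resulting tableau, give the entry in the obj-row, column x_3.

61/5

Ratio test on column x_4 — row 1: 16/3 = 16/3; row 2: 12/1 = 12. Minimum is 16/3 at row 1 (u1 leaves); pivot element 3.
Divide row 1 by 3; eliminate column x_4 from the other rows.
Second iteration: most negative obj-row entry is -8 in column x_1, so x_1 enters.
Ratio test on column x_1 — row 1: (16/3)/(1/3) = 16; row 2: (20/3)/(5/3) = 4. Minimum is 4 at row 2 (u2 leaves); pivot element 5/3.
Divide row 2 by 5/3; eliminate column x_1 from the other rows.
After both pivots, the entry at the obj-row, column x_3 is 61/5.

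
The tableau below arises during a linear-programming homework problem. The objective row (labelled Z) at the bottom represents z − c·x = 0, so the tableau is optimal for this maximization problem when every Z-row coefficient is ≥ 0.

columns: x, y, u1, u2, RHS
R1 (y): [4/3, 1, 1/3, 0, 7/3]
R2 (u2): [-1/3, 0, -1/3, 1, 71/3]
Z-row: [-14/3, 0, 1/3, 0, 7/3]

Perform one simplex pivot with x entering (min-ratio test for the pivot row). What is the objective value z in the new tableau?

Ratio test on column x — row 1: (7/3)/(4/3) = 7/4; row 2: entry -1/3 ≤ 0. Minimum is 7/4 at row 1 (y leaves); pivot element 4/3.
Pivot on row 1; the Z-row RHS becomes 7/3 − (-14/3)·(7/4) = 21/2.

21/2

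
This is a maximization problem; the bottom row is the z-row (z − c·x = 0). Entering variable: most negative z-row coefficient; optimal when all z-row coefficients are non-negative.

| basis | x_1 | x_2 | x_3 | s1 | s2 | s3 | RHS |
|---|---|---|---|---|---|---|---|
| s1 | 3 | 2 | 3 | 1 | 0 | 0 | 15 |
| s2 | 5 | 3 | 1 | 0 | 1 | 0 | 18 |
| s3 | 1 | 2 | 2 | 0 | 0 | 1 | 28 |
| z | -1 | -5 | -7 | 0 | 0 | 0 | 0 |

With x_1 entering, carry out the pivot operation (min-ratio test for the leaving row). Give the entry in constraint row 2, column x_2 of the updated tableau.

3/5

Ratio test on column x_1 — row 1: 15/3 = 5; row 2: 18/5 = 18/5; row 3: 28/1 = 28. Minimum is 18/5 at row 2 (s2 leaves); pivot element 5.
Divide row 2 by 5; eliminate column x_1 from the other rows.
In the new row 2, the x_2 entry is the old entry divided by the pivot: 3/5 = 3/5.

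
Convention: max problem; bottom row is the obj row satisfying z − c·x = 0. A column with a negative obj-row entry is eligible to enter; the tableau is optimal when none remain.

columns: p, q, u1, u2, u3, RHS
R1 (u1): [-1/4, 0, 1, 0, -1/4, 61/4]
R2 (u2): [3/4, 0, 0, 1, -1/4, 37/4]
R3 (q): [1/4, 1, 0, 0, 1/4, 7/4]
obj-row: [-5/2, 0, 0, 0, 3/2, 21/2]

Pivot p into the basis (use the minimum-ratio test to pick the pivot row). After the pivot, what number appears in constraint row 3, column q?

4

Ratio test on column p — row 1: entry -1/4 ≤ 0; row 2: (37/4)/(3/4) = 37/3; row 3: (7/4)/(1/4) = 7. Minimum is 7 at row 3 (q leaves); pivot element 1/4.
Divide row 3 by 1/4; eliminate column p from the other rows.
In the new row 3, the q entry is the old entry divided by the pivot: 1/(1/4) = 4.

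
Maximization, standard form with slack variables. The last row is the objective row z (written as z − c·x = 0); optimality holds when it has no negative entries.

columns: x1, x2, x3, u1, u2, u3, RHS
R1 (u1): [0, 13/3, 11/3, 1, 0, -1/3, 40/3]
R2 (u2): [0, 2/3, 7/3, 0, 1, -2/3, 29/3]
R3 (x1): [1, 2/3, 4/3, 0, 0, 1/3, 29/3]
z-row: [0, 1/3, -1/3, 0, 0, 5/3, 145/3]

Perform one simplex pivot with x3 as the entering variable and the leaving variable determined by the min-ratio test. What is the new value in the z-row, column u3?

Ratio test on column x3 — row 1: (40/3)/(11/3) = 40/11; row 2: (29/3)/(7/3) = 29/7; row 3: (29/3)/(4/3) = 29/4. Minimum is 40/11 at row 1 (u1 leaves); pivot element 11/3.
Divide row 1 by 11/3; eliminate column x3 from the other rows.
z-row update in column u3: 5/3 − (-1/3)·(-1/11) = 18/11.

18/11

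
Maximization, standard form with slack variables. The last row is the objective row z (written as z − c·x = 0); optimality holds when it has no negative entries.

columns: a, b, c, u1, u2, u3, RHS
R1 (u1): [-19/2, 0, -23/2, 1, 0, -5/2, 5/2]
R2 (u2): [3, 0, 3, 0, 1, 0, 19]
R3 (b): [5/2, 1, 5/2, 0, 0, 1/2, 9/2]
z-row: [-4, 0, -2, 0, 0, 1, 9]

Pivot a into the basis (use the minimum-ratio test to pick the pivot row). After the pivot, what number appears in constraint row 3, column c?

1

Ratio test on column a — row 1: entry -19/2 ≤ 0; row 2: 19/3 = 19/3; row 3: (9/2)/(5/2) = 9/5. Minimum is 9/5 at row 3 (b leaves); pivot element 5/2.
Divide row 3 by 5/2; eliminate column a from the other rows.
In the new row 3, the c entry is the old entry divided by the pivot: (5/2)/(5/2) = 1.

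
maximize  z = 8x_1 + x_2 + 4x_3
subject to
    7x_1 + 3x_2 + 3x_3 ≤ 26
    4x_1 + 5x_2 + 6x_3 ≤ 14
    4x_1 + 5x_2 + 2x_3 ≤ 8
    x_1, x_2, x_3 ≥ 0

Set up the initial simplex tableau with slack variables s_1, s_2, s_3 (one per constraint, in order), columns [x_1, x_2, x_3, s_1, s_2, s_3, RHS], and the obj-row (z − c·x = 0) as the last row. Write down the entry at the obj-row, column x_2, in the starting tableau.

-1

The obj-row carries the negated objective coefficients: the x_2 entry is -1.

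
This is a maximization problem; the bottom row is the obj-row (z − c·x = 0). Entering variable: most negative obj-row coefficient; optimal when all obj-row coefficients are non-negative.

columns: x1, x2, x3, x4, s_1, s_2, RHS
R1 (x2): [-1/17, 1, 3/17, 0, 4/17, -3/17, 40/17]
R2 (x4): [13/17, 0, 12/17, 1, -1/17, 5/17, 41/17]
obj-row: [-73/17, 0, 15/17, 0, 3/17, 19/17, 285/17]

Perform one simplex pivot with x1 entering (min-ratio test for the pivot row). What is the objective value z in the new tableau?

394/13

Ratio test on column x1 — row 1: entry -1/17 ≤ 0; row 2: (41/17)/(13/17) = 41/13. Minimum is 41/13 at row 2 (x4 leaves); pivot element 13/17.
Pivot on row 2; the obj-row RHS becomes 285/17 − (-73/17)·(41/13) = 394/13.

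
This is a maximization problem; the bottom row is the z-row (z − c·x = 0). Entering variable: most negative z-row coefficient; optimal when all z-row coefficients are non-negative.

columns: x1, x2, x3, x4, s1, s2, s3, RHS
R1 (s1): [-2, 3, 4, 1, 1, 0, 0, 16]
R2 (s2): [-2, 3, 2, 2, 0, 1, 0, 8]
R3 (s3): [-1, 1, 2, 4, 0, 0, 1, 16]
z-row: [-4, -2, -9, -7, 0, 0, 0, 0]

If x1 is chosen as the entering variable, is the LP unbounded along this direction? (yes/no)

yes

Every constraint-row entry in column x1 is ≤ 0, so increasing x1 is unbounded.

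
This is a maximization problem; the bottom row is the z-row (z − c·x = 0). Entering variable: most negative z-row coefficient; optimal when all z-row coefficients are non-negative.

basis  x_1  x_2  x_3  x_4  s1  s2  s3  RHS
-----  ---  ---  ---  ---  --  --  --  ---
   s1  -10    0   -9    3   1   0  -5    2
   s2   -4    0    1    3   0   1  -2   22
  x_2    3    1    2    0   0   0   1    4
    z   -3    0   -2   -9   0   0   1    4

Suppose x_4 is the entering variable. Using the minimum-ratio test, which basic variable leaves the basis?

Column x_4 entries and ratios — s1: 2/3 = 2/3; s2: 22/3 = 22/3; x_2: 0 ≤ 0, skip.
Smallest ratio is 2/3 in the row of s1, so s1 leaves.

s1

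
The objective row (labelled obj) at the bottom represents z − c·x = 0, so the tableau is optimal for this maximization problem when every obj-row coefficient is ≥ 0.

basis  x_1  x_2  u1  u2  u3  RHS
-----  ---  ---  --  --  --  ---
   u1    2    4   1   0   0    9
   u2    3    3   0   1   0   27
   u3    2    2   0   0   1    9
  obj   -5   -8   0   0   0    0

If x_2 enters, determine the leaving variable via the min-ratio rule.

u1

Column x_2 entries and ratios — u1: 9/4 = 9/4; u2: 27/3 = 9; u3: 9/2 = 9/2.
Smallest ratio is 9/4 in the row of u1, so u1 leaves.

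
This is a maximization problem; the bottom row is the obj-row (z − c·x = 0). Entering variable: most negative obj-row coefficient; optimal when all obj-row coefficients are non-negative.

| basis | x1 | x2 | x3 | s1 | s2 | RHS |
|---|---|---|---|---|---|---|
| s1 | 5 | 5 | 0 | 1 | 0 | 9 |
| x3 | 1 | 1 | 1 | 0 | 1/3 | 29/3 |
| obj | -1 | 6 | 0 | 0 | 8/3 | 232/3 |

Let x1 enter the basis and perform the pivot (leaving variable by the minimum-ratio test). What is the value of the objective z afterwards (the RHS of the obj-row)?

1187/15

Ratio test on column x1 — row 1: 9/5 = 9/5; row 2: (29/3)/1 = 29/3. Minimum is 9/5 at row 1 (s1 leaves); pivot element 5.
Pivot on row 1; the obj-row RHS becomes 232/3 − (-1)·(9/5) = 1187/15.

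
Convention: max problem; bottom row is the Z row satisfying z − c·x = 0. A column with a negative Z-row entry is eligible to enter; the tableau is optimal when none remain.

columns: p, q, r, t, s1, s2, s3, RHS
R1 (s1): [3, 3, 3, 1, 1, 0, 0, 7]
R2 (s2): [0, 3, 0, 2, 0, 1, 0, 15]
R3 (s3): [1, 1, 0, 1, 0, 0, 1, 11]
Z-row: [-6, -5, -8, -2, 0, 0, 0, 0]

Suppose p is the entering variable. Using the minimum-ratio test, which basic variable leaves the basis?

s1

Column p entries and ratios — s1: 7/3 = 7/3; s2: 0 ≤ 0, skip; s3: 11/1 = 11.
Smallest ratio is 7/3 in the row of s1, so s1 leaves.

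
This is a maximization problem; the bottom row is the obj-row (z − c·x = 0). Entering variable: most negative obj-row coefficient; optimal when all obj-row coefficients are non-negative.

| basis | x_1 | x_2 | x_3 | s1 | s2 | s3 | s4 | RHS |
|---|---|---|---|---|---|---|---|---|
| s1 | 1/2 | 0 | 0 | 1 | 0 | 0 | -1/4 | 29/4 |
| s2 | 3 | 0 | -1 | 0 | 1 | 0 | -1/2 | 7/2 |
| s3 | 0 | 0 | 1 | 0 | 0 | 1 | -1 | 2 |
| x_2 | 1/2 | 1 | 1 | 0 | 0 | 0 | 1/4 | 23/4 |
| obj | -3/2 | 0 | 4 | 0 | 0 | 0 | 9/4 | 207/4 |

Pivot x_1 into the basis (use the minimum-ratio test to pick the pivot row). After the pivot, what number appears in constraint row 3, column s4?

-1

Ratio test on column x_1 — row 1: (29/4)/(1/2) = 29/2; row 2: (7/2)/3 = 7/6; row 3: entry 0 ≤ 0; row 4: (23/4)/(1/2) = 23/2. Minimum is 7/6 at row 2 (s2 leaves); pivot element 3.
Divide row 2 by 3; eliminate column x_1 from the other rows.
Row 3 update in column s4: -1 − 0·(-1/6) = -1.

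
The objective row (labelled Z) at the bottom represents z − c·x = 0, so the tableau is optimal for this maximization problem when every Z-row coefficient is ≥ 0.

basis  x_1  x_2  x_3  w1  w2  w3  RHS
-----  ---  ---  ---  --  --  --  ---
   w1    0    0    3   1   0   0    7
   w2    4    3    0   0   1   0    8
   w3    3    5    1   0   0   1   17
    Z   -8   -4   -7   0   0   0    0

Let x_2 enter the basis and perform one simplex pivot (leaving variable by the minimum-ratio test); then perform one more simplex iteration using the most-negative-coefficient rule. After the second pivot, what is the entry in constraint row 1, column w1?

1/3

Ratio test on column x_2 — row 1: entry 0 ≤ 0; row 2: 8/3 = 8/3; row 3: 17/5 = 17/5. Minimum is 8/3 at row 2 (w2 leaves); pivot element 3.
Divide row 2 by 3; eliminate column x_2 from the other rows.
Second iteration: most negative Z-row entry is -7 in column x_3, so x_3 enters.
Ratio test on column x_3 — row 1: 7/3 = 7/3; row 2: entry 0 ≤ 0; row 3: (11/3)/1 = 11/3. Minimum is 7/3 at row 1 (w1 leaves); pivot element 3.
Divide row 1 by 3; eliminate column x_3 from the other rows.
After both pivots, the entry at constraint row 1, column w1 is 1/3.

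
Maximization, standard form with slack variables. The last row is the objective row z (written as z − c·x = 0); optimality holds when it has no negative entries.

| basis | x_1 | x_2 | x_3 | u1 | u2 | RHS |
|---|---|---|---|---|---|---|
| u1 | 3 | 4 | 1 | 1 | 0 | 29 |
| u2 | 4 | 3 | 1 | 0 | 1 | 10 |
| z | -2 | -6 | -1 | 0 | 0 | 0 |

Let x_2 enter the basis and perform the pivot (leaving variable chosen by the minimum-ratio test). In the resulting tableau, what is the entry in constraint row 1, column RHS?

47/3

Ratio test on column x_2 — row 1: 29/4 = 29/4; row 2: 10/3 = 10/3. Minimum is 10/3 at row 2 (u2 leaves); pivot element 3.
Divide row 2 by 3; eliminate column x_2 from the other rows.
Row 1 update in column RHS: 29 − 4·(10/3) = 47/3.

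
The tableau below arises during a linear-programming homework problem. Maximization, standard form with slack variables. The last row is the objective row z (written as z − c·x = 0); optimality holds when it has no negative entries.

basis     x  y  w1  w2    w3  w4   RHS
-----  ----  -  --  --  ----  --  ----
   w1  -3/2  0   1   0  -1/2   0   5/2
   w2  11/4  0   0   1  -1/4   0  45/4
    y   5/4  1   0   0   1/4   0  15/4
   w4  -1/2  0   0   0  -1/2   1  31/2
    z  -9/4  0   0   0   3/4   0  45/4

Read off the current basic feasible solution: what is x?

x is not in the basis, so in the current basic feasible solution x = 0.

0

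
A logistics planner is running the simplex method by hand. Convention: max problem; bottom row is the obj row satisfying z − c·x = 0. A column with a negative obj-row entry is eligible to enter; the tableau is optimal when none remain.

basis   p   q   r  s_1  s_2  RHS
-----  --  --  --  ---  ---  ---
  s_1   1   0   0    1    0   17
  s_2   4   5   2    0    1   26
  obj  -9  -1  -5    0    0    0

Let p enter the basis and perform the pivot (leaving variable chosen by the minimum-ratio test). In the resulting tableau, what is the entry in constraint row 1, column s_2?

Ratio test on column p — row 1: 17/1 = 17; row 2: 26/4 = 13/2. Minimum is 13/2 at row 2 (s_2 leaves); pivot element 4.
Divide row 2 by 4; eliminate column p from the other rows.
Row 1 update in column s_2: 0 − 1·(1/4) = -1/4.

-1/4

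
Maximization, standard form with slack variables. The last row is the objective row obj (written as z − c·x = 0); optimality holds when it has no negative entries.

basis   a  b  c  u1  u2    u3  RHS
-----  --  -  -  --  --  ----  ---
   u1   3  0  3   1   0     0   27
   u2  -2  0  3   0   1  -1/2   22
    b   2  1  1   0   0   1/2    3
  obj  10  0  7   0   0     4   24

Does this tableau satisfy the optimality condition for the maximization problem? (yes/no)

yes

Every obj-row coefficient is ≥ 0, so the tableau is optimal.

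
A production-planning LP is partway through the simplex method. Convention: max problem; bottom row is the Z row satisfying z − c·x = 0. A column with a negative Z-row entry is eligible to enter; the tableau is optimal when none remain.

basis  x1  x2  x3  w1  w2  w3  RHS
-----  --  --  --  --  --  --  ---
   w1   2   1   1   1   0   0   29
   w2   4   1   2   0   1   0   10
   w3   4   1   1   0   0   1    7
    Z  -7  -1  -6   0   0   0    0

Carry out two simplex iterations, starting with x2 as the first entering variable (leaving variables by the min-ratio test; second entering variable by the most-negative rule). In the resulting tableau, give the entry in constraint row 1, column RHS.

Ratio test on column x2 — row 1: 29/1 = 29; row 2: 10/1 = 10; row 3: 7/1 = 7. Minimum is 7 at row 3 (w3 leaves); pivot element 1.
Divide row 3 by 1; eliminate column x2 from the other rows.
Second iteration: most negative Z-row entry is -5 in column x3, so x3 enters.
Ratio test on column x3 — row 1: entry 0 ≤ 0; row 2: 3/1 = 3; row 3: 7/1 = 7. Minimum is 3 at row 2 (w2 leaves); pivot element 1.
Divide row 2 by 1; eliminate column x3 from the other rows.
After both pivots, the entry at constraint row 1, column RHS is 22.

22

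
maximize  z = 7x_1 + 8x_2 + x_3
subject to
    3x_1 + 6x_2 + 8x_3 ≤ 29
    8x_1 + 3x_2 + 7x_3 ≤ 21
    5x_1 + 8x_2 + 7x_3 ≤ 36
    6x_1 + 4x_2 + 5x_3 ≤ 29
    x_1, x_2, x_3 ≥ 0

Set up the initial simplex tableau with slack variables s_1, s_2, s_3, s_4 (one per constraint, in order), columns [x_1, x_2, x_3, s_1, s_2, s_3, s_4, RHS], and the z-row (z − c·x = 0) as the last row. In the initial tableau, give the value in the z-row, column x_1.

-7

The z-row carries the negated objective coefficients: the x_1 entry is -7.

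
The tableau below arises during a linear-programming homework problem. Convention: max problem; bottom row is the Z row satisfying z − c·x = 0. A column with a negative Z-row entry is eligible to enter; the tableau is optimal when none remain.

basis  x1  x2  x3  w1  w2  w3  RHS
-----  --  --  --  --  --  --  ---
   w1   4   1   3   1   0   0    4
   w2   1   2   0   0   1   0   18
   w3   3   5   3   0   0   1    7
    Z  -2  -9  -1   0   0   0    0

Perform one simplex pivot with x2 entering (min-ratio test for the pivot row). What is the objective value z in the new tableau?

Ratio test on column x2 — row 1: 4/1 = 4; row 2: 18/2 = 9; row 3: 7/5 = 7/5. Minimum is 7/5 at row 3 (w3 leaves); pivot element 5.
Pivot on row 3; the Z-row RHS becomes 0 − (-9)·(7/5) = 63/5.

63/5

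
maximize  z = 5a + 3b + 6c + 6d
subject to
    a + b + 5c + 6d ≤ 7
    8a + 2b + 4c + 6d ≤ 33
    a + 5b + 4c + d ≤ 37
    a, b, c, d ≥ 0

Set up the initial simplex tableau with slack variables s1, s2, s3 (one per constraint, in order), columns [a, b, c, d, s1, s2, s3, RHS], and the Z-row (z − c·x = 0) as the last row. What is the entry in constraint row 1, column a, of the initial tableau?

1

Constraint 1 has coefficient 1 on a.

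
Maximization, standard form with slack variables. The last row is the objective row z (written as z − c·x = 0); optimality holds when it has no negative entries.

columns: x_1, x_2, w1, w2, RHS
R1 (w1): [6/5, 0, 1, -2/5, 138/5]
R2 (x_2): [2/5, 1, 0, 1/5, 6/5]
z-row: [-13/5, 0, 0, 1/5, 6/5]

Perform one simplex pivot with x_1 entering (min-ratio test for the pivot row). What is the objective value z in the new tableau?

9

Ratio test on column x_1 — row 1: (138/5)/(6/5) = 23; row 2: (6/5)/(2/5) = 3. Minimum is 3 at row 2 (x_2 leaves); pivot element 2/5.
Pivot on row 2; the z-row RHS becomes 6/5 − (-13/5)·3 = 9.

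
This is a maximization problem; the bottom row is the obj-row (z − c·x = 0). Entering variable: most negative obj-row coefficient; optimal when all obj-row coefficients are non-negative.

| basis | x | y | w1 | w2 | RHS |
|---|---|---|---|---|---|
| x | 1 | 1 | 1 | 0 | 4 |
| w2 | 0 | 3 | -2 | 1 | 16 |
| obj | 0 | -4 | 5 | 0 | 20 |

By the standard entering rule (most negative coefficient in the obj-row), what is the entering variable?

Negative obj-row entries: y: -4.
The most negative is -4 in column y, so y enters.

y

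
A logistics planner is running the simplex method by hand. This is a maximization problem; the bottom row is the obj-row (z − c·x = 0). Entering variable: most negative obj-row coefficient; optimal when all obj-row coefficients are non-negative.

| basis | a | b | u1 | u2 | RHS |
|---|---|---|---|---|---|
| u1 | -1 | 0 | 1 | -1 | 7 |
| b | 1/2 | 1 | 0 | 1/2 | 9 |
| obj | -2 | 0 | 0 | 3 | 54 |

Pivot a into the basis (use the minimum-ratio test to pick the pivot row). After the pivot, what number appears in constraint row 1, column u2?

0

Ratio test on column a — row 1: entry -1 ≤ 0; row 2: 9/(1/2) = 18. Minimum is 18 at row 2 (b leaves); pivot element 1/2.
Divide row 2 by 1/2; eliminate column a from the other rows.
Row 1 update in column u2: -1 − (-1)·1 = 0.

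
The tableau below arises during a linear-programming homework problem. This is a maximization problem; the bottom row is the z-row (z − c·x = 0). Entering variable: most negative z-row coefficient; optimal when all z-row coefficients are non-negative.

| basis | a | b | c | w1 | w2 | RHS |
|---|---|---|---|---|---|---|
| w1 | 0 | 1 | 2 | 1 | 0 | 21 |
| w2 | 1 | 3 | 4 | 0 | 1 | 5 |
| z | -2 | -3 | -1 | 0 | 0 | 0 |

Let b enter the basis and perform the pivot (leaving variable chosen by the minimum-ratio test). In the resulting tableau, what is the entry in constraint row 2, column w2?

Ratio test on column b — row 1: 21/1 = 21; row 2: 5/3 = 5/3. Minimum is 5/3 at row 2 (w2 leaves); pivot element 3.
Divide row 2 by 3; eliminate column b from the other rows.
In the new row 2, the w2 entry is the old entry divided by the pivot: 1/3 = 1/3.

1/3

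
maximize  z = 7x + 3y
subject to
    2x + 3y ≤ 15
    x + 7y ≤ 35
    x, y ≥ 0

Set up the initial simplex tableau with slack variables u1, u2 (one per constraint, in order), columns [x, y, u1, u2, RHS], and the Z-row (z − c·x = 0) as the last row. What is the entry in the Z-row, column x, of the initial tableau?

The Z-row carries the negated objective coefficients: the x entry is -7.

-7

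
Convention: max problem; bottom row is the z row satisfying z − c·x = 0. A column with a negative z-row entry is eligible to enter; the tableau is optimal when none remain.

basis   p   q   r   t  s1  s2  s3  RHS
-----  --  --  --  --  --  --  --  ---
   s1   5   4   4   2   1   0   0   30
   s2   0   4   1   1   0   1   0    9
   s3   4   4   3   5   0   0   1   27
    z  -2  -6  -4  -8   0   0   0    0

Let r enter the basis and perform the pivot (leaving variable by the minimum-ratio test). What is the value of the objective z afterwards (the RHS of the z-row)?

Ratio test on column r — row 1: 30/4 = 15/2; row 2: 9/1 = 9; row 3: 27/3 = 9. Minimum is 15/2 at row 1 (s1 leaves); pivot element 4.
Pivot on row 1; the z-row RHS becomes 0 − (-4)·(15/2) = 30.

30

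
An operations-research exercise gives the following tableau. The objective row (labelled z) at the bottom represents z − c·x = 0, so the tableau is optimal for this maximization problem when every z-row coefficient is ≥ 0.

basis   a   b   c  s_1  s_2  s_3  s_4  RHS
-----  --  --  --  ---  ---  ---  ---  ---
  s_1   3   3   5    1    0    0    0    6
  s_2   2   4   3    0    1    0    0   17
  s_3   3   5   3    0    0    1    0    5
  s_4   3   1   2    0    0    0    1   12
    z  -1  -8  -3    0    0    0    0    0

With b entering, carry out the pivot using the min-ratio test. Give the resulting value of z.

8

Ratio test on column b — row 1: 6/3 = 2; row 2: 17/4 = 17/4; row 3: 5/5 = 1; row 4: 12/1 = 12. Minimum is 1 at row 3 (s_3 leaves); pivot element 5.
Pivot on row 3; the z-row RHS becomes 0 − (-8)·1 = 8.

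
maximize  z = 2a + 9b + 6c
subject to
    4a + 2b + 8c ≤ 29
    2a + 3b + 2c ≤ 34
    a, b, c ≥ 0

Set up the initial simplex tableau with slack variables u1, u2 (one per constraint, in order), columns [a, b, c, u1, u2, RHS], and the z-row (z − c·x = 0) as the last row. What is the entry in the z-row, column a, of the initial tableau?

The z-row carries the negated objective coefficients: the a entry is -2.

-2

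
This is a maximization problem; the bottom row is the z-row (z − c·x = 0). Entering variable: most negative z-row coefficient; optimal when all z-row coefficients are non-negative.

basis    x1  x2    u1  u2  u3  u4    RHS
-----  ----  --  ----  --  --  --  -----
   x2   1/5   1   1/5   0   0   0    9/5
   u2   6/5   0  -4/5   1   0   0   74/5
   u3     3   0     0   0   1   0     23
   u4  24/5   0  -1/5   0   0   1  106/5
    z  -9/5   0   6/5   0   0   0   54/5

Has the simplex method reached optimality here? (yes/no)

no

The z-row has a negative entry -9/5 in column x1, so it is not optimal.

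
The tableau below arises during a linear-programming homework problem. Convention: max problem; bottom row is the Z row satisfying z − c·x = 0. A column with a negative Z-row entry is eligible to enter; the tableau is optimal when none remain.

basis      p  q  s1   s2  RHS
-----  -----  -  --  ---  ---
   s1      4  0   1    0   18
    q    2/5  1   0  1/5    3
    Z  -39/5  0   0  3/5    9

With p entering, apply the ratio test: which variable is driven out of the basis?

s1

Column p entries and ratios — s1: 18/4 = 9/2; q: 3/(2/5) = 15/2.
Smallest ratio is 9/2 in the row of s1, so s1 leaves.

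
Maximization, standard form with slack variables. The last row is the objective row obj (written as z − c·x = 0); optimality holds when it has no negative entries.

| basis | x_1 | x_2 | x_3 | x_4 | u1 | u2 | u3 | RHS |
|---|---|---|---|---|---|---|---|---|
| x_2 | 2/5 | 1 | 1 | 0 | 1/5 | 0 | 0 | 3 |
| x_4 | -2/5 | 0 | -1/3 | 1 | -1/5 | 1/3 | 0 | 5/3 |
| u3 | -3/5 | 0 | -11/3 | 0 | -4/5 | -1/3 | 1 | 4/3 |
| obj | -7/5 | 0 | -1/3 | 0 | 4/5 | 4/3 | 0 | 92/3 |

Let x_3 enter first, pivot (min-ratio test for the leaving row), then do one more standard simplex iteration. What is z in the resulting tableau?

Ratio test on column x_3 — row 1: 3/1 = 3; row 2: entry -1/3 ≤ 0; row 3: entry -11/3 ≤ 0. Minimum is 3 at row 1 (x_2 leaves); pivot element 1.
Pivot on row 1; the obj-row RHS becomes 92/3 − (-1/3)·3 = 95/3.
Next entering variable (most negative obj-row entry -19/15): x_1.
Ratio test on column x_1 — row 1: 3/(2/5) = 15/2; row 2: entry -4/15 ≤ 0; row 3: (37/3)/(13/15) = 185/13. Minimum is 15/2 at row 1 (x_3 leaves); pivot element 2/5.
After the second pivot the obj-row RHS is 95/3 − (-19/15)·(15/2) = 247/6.

247/6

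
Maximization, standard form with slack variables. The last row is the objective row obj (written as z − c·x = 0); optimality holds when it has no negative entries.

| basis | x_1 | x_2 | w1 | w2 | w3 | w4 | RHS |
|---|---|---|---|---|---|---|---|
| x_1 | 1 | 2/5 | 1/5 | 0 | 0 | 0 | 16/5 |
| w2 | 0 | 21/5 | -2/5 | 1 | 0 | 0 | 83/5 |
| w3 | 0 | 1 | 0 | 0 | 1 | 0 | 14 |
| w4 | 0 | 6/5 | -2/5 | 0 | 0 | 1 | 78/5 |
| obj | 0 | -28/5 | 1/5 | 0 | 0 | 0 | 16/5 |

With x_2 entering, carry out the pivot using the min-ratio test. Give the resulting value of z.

76/3

Ratio test on column x_2 — row 1: (16/5)/(2/5) = 8; row 2: (83/5)/(21/5) = 83/21; row 3: 14/1 = 14; row 4: (78/5)/(6/5) = 13. Minimum is 83/21 at row 2 (w2 leaves); pivot element 21/5.
Pivot on row 2; the obj-row RHS becomes 16/5 − (-28/5)·(83/21) = 76/3.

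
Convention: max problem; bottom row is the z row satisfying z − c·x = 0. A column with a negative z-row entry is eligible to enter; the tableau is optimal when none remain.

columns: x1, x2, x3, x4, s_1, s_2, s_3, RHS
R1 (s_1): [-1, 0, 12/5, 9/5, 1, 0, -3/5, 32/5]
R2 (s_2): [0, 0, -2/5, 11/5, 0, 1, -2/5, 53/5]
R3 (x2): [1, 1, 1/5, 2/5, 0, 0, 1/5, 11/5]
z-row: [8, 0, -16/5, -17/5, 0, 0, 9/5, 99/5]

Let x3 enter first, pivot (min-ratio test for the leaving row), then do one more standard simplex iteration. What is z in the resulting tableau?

Ratio test on column x3 — row 1: (32/5)/(12/5) = 8/3; row 2: entry -2/5 ≤ 0; row 3: (11/5)/(1/5) = 11. Minimum is 8/3 at row 1 (s_1 leaves); pivot element 12/5.
Pivot on row 1; the z-row RHS becomes 99/5 − (-16/5)·(8/3) = 85/3.
Next entering variable (most negative z-row entry -1): x4.
Ratio test on column x4 — row 1: (8/3)/(3/4) = 32/9; row 2: (35/3)/(5/2) = 14/3; row 3: (5/3)/(1/4) = 20/3. Minimum is 32/9 at row 1 (x3 leaves); pivot element 3/4.
After the second pivot the z-row RHS is 85/3 − (-1)·(32/9) = 287/9.

287/9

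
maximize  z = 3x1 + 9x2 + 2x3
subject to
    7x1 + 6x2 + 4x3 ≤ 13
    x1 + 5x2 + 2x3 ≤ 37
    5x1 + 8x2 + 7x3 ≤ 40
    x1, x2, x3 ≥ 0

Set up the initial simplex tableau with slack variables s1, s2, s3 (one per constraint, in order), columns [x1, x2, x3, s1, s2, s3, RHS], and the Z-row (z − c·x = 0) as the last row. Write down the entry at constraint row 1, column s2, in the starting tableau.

0

Slack s2 belongs to constraint 2; its column is the unit vector e_2, so the entry in row 1 is 0.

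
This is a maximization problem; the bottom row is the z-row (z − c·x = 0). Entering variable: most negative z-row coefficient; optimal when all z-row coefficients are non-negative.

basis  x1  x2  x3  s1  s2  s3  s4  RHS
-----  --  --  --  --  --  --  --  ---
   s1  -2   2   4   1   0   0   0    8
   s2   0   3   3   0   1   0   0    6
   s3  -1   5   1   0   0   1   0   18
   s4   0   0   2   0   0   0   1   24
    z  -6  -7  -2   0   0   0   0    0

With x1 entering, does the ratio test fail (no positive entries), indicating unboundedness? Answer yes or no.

yes

Every constraint-row entry in column x1 is ≤ 0, so increasing x1 is unbounded.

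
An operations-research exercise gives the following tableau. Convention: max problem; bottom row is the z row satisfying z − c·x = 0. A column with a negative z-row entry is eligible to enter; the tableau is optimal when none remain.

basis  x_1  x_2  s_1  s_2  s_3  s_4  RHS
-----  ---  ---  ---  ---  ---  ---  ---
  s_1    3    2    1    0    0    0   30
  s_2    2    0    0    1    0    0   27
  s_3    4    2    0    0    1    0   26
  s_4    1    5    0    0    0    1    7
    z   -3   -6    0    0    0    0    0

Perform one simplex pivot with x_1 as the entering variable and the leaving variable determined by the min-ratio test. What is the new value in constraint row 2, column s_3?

Ratio test on column x_1 — row 1: 30/3 = 10; row 2: 27/2 = 27/2; row 3: 26/4 = 13/2; row 4: 7/1 = 7. Minimum is 13/2 at row 3 (s_3 leaves); pivot element 4.
Divide row 3 by 4; eliminate column x_1 from the other rows.
Row 2 update in column s_3: 0 − 2·(1/4) = -1/2.

-1/2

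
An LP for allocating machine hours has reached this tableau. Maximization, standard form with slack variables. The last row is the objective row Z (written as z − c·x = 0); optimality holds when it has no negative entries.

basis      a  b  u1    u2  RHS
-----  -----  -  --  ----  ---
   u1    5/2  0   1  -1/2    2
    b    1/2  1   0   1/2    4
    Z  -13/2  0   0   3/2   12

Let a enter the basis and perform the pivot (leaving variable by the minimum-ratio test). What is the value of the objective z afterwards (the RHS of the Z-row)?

86/5

Ratio test on column a — row 1: 2/(5/2) = 4/5; row 2: 4/(1/2) = 8. Minimum is 4/5 at row 1 (u1 leaves); pivot element 5/2.
Pivot on row 1; the Z-row RHS becomes 12 − (-13/2)·(4/5) = 86/5.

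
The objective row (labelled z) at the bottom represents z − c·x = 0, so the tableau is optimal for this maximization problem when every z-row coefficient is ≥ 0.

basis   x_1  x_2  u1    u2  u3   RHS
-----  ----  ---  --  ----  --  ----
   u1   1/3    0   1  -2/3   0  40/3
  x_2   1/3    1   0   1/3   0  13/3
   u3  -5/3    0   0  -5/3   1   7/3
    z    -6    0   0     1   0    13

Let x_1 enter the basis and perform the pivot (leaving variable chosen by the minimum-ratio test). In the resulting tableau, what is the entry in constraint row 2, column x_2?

Ratio test on column x_1 — row 1: (40/3)/(1/3) = 40; row 2: (13/3)/(1/3) = 13; row 3: entry -5/3 ≤ 0. Minimum is 13 at row 2 (x_2 leaves); pivot element 1/3.
Divide row 2 by 1/3; eliminate column x_1 from the other rows.
In the new row 2, the x_2 entry is the old entry divided by the pivot: 1/(1/3) = 3.

3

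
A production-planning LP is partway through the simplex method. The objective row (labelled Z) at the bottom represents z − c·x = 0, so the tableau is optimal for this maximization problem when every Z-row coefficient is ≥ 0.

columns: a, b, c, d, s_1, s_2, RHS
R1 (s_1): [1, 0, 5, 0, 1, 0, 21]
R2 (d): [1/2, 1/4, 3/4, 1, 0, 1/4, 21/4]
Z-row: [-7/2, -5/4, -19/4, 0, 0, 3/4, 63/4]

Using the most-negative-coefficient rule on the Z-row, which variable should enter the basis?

c

Negative Z-row entries: a: -7/2, b: -5/4, c: -19/4.
The most negative is -19/4 in column c, so c enters.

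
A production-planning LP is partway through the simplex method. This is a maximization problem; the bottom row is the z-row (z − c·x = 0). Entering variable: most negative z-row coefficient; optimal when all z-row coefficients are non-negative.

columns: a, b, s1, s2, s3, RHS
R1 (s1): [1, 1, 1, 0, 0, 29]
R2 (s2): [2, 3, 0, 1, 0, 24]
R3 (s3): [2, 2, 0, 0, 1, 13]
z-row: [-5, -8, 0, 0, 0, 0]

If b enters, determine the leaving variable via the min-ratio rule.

s3

Column b entries and ratios — s1: 29/1 = 29; s2: 24/3 = 8; s3: 13/2 = 13/2.
Smallest ratio is 13/2 in the row of s3, so s3 leaves.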